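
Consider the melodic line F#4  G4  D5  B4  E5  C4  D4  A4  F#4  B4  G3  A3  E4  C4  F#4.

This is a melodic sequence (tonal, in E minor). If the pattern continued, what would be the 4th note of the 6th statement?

A2

With 5-note cells, note 4 of each statement runs B4, F#4, C4.
Extending down a 4th: G3 → D3 → A2.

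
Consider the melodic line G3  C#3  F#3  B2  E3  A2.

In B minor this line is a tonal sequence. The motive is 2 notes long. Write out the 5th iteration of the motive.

C#3 F#2

The 2-note cells begin on G3, F#3, E3 — each down a 2nd from the last.
Extending down a 2nd: D3 → C#3.
From C#3 the diatonic shape gives C#3 F#2.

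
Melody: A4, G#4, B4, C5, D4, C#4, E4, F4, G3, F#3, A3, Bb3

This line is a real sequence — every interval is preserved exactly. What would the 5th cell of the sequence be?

Taking 4-note groups, the heads are A4, D4, G3: the pattern moves down a 5th.
Carrying on: C3 → F2.
Statement 5 starts on F2 and keeps the same exact contour: F2 E2 G2 Ab2.

F2 E2 G2 Ab2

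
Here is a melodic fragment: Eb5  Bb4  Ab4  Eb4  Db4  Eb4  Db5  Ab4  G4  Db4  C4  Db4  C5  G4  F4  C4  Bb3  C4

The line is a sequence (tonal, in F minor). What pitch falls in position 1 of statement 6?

G4

Grouping in 6s, the 1st note of each cell is Eb5, Db5, C5.
Carrying that down a 2nd forward: Bb4 → Ab4 → G4.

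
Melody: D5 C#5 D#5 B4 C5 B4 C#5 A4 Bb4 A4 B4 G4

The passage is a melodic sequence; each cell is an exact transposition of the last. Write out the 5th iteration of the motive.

Unit = 4 notes; the statements start on D5, C5, Bb4, moving down a 2nd each time.
Continuing the starts: Ab4 → Gb4.
So cell 5 is Gb4 F4 G4 Eb4.

Gb4 F4 G4 Eb4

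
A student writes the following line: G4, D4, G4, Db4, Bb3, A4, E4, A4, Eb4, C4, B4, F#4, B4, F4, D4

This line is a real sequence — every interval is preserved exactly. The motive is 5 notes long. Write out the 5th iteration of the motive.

Unit = 5 notes; the statements start on G4, A4, B4, moving up a 2nd each time.
Extending up a 2nd: C#5 → D#5.
Statement 5 starts on D#5 and keeps the same exact contour: D#5 A#4 D#5 A4 F#4.

D#5 A#4 D#5 A4 F#4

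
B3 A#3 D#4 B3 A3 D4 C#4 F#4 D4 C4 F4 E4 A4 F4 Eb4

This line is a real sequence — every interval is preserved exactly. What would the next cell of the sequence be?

Unit = 5 notes; the statements start on B3, D4, F4, moving up a 3rd each time.
From Ab4 the exact shape gives Ab4 G4 C5 Ab4 Gb4.

Ab4 G4 C5 Ab4 Gb4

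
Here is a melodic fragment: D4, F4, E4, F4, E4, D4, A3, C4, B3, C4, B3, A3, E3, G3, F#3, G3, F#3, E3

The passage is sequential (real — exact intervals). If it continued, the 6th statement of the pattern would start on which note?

Taking 6-note groups, the heads are D4, A3, E3: the pattern moves down a 4th.
Extending the heads down a 4th: B2 → F#2 → C#2.

C#2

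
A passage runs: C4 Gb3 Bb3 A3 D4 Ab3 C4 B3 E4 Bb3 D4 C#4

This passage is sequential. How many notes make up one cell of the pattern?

Try groups of 4 (3 cells in 12 notes):
C4 Gb3 Bb3 A3 | D4 Ab3 C4 B3 | E4 Bb3 D4 C#4
Each cell is the previous one up a 2nd — so the unit is 4 notes.

4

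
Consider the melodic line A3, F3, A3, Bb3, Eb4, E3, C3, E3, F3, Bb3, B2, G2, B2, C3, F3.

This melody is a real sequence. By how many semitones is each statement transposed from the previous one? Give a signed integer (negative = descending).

-5

The 5-note cells begin on A3, E3, B2 — each down a 4th from the last.
A3→E3 is 52 − 57 = -5 semitones.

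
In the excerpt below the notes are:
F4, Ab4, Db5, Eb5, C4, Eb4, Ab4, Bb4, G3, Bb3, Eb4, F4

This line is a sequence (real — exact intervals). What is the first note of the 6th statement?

E2

Unit = 4 notes; the statements start on F4, C4, G3, moving down a 4th each time.
Extending the heads down a 4th: D3 → A2 → E2.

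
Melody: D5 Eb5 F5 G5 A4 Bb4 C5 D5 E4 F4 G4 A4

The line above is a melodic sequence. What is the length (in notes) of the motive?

Try groups of 4 (3 cells in 12 notes):
D5 Eb5 F5 G5 | A4 Bb4 C5 D5 | E4 F4 G4 A4
That's a consistent down a 4th shift per cell, and no other grouping gives one.

4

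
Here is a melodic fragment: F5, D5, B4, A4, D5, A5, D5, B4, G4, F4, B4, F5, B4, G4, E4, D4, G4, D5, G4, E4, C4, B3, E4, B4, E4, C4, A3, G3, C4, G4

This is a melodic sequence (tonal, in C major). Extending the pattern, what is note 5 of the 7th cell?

With 6-note cells, note 5 of each statement runs D5, B4, G4, E4, C4.
Each moves down a 3rd. Continuing: A3 → F3.

F3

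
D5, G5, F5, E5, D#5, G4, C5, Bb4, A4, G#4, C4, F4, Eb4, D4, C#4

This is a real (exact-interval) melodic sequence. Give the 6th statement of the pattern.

Eb2 Ab2 Gb2 F2 E2

With a 5-note motive the entries are D5, G4, C4, each down a 5th from the previous.
Continuing the starts: F3 → Bb2 → Eb2.
From Eb2 the exact shape gives Eb2 Ab2 Gb2 F2 E2.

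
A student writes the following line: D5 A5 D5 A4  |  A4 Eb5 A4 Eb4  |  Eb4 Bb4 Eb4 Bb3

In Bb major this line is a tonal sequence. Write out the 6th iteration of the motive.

C3 G3 C3 G2

With a 4-note motive the entries are D5, A4, Eb4, each down a 4th from the previous.
Extending down a 4th: Bb3 → F3 → C3.
So cell 6 is C3 G3 C3 G2.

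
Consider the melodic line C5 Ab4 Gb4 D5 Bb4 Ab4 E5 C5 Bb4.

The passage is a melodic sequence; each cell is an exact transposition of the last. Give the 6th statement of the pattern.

The 3-note cells begin on C5, D5, E5 — each up a 2nd from the last.
Extending up a 2nd: F#5 → G#5 → A#5.
From A#5 the exact shape gives A#5 F#5 E5.

A#5 F#5 E5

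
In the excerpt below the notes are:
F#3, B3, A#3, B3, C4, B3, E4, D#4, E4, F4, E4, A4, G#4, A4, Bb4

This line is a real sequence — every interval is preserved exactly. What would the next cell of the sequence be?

A4 D5 C#5 D5 Eb5

Taking 5-note groups, the heads are F#3, B3, E4: the pattern moves up a 4th.
Statement 4 starts on A4 and keeps the same exact contour: A4 D5 C#5 D5 Eb5.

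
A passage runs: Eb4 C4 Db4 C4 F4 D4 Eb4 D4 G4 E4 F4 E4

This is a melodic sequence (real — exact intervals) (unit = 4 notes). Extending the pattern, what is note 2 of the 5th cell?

The unit is 4 notes. Position-2 pitches of the 3 shown cells: C4, D4, E4.
Each moves up a 2nd. Continuing: F#4 → G#4.

G#4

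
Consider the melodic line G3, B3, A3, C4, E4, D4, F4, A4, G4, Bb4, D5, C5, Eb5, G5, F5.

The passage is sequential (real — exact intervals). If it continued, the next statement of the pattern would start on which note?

Ab5

Taking 3-note groups, the heads are G3, C4, F4, Bb4, Eb5: the pattern moves up a 4th.
The next head, up a 4th from Eb5, is Ab5.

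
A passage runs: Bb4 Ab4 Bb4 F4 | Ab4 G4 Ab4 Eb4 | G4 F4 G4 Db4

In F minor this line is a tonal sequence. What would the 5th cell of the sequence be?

Unit = 4 notes; the statements start on Bb4, Ab4, G4, moving down a 2nd each time.
Extending down a 2nd: F4 → Eb4.
From Eb4 the diatonic shape gives Eb4 Db4 Eb4 Bb3.

Eb4 Db4 Eb4 Bb3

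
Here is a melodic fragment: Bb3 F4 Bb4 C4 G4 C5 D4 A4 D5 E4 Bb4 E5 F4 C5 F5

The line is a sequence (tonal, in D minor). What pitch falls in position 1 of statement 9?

C5

The unit is 3 notes. Position-1 pitches of the 5 shown cells: Bb3, C4, D4, E4, F4.
Carrying that up a 2nd forward: G4 → A4 → Bb4 → C5.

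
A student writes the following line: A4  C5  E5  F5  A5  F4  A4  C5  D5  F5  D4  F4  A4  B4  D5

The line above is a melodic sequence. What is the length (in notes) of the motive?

There are 15 notes; a 5-note unit gives 3 cells:
A4 C5 E5 F5 A5 | F4 A4 C5 D5 F5 | D4 F4 A4 B4 D5
Each cell is the previous one down a 3rd — so the unit is 5 notes.

5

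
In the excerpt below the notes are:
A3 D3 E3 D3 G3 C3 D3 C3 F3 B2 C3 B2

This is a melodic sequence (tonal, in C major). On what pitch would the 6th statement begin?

C3

Taking 4-note groups, the heads are A3, G3, F3: the pattern moves down a 2nd.
Extending the heads down a 2nd: E3 → D3 → C3.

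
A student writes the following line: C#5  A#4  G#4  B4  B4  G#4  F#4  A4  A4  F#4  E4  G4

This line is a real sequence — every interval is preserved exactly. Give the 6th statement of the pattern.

Eb4 C4 Bb3 Db4

With a 4-note motive the entries are C#5, B4, A4, each down a 2nd from the previous.
Continuing the starts: G4 → F4 → Eb4.
Statement 6 starts on Eb4 and keeps the same exact contour: Eb4 C4 Bb3 Db4.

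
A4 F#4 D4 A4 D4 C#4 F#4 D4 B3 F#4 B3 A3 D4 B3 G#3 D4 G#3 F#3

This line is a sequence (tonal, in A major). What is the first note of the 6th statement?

Unit = 6 notes; the statements start on A4, F#4, D4, moving down a 3rd each time.
Extending the heads down a 3rd: B3 → G#3 → E3.

E3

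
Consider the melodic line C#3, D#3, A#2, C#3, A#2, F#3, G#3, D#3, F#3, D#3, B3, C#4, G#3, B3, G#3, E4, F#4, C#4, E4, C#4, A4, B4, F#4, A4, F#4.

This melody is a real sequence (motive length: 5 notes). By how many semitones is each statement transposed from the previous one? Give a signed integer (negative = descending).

5

Taking 5-note groups, the heads are C#3, F#3, B3, E4, A4: the pattern moves up a 4th.
Counting half-steps from C#3 to F#3: 5.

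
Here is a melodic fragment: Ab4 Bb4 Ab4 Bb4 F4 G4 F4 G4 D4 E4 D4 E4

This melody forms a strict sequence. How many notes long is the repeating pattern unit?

12 notes total. Splitting into 3 groups of 4:
Ab4 Bb4 Ab4 Bb4 | F4 G4 F4 G4 | D4 E4 D4 E4
Each cell is the previous one down a 3rd — so the unit is 4 notes.

4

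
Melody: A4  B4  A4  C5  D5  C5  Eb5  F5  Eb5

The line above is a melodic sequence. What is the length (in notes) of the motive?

3

9 notes total. Splitting into 3 groups of 3:
A4 B4 A4 | C5 D5 C5 | Eb5 F5 Eb5
Each cell is the previous one up a 3rd — so the unit is 3 notes.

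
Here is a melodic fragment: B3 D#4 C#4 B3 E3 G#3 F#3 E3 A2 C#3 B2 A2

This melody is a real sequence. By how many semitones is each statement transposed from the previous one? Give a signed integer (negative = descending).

The 4-note cells begin on B3, E3, A2 — each down a 5th from the last.
B3→E3 is 52 − 59 = -7 semitones.

-7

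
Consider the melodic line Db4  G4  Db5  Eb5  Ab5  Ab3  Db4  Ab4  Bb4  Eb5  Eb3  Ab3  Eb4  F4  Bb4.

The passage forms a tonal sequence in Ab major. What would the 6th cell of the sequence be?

C2 F2 C3 Db3 G3

The 5-note cells begin on Db4, Ab3, Eb3 — each down a 4th from the last.
Continuing the starts: Bb2 → F2 → C2.
From C2 the diatonic shape gives C2 F2 C3 Db3 G3.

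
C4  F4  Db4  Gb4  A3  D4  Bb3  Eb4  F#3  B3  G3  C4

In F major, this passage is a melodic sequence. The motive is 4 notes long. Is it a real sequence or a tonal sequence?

Each cell has the same semitone pattern (5, -4, 5) — intervals are preserved exactly.
And Db4 lies outside F major, so the sequence is real rather than tonal.

real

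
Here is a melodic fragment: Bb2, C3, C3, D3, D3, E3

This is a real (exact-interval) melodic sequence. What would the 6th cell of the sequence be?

Taking 2-note groups, the heads are Bb2, C3, D3: the pattern moves up a 2nd.
Extending up a 2nd: E3 → F#3 → G#3.
So cell 6 is G#3 A#3.

G#3 A#3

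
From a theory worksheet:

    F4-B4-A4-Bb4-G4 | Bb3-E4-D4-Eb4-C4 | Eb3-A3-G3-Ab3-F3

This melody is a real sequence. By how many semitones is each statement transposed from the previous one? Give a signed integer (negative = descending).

With a 5-note motive the entries are F4, Bb3, Eb3, each down a 5th from the previous.
F4→Bb3 is 58 − 65 = -7 semitones.

-7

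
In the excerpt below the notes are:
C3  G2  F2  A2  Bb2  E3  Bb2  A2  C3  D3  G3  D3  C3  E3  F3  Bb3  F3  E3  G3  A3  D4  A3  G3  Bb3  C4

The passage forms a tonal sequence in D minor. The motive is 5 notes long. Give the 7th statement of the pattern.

Unit = 5 notes; the statements start on C3, E3, G3, Bb3, D4, moving up a 3rd each time.
Extending up a 3rd: F4 → A4.
So cell 7 is A4 E4 D4 F4 G4.

A4 E4 D4 F4 G4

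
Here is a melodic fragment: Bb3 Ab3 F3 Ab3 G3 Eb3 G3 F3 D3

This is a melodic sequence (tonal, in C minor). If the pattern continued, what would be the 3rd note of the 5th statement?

Grouping in 3s, the 3rd note of each cell is F3, Eb3, D3.
Carrying that down a 2nd forward: C3 → Bb2.

Bb2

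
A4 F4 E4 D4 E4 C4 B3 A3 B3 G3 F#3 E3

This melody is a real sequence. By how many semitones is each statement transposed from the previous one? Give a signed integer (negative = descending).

Taking 4-note groups, the heads are A4, E4, B3: the pattern moves down a 4th.
A4 to E4 spans -5 semitones.

-5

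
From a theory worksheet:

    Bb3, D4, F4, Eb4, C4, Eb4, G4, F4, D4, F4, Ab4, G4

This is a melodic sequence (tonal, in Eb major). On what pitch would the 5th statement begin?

Unit = 4 notes; the statements start on Bb3, C4, D4, moving up a 2nd each time.
Continuing: Eb4 → F4. Statement 5 starts on F4.

F4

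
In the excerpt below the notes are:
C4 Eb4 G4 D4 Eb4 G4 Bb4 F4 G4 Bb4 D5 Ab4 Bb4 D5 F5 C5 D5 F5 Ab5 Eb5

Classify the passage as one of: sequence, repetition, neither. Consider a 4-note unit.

sequence

Each 4-note cell is the previous one transposed up a 3rd.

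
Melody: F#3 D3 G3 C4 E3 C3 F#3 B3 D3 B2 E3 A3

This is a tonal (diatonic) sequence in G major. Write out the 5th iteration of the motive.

B2 G2 C3 F#3

Unit = 4 notes; the statements start on F#3, E3, D3, moving down a 2nd each time.
Extending down a 2nd: C3 → B2.
From B2 the diatonic shape gives B2 G2 C3 F#3.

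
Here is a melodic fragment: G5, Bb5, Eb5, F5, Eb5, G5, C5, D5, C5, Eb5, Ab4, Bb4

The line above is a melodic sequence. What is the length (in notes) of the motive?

Try groups of 4 (3 cells in 12 notes):
G5 Bb5 Eb5 F5 | Eb5 G5 C5 D5 | C5 Eb5 Ab4 Bb4
Every group is a transposition down a 3rd of the one before; no shorter unit works.

4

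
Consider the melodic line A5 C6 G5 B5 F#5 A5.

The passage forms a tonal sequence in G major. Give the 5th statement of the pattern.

D5 F#5

Taking 2-note groups, the heads are A5, G5, F#5: the pattern moves down a 2nd.
Carrying on: E5 → D5.
Statement 5 starts on D5 and keeps the same diatonic contour: D5 F#5.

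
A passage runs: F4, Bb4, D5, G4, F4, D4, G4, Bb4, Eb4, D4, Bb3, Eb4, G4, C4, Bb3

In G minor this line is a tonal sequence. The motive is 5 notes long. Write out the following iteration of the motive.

Taking 5-note groups, the heads are F4, D4, Bb3: the pattern moves down a 3rd.
So cell 4 is G3 C4 Eb4 A3 G3.

G3 C4 Eb4 A3 G3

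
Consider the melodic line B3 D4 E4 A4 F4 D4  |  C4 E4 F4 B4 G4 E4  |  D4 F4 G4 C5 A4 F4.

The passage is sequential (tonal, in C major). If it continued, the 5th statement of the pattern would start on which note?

F4

Taking 6-note groups, the heads are B3, C4, D4: the pattern moves up a 2nd.
Continuing: E4 → F4. Statement 5 starts on F4.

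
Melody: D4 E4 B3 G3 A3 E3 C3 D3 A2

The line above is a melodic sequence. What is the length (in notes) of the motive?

3

There are 9 notes; a 3-note unit gives 3 cells:
D4 E4 B3 | G3 A3 E3 | C3 D3 A2
Each cell is the previous one down a 5th — so the unit is 3 notes.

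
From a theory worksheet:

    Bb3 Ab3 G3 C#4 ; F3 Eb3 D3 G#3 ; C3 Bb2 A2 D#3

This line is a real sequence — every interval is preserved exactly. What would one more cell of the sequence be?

G2 F2 E2 A#2

The 4-note cells begin on Bb3, F3, C3 — each down a 4th from the last.
Statement 4 starts on G2 and keeps the same exact contour: G2 F2 E2 A#2.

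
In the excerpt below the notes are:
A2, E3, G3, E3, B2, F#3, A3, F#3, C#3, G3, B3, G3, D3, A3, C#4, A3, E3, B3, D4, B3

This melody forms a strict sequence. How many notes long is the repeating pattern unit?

There are 20 notes; a 4-note unit gives 5 cells:
A2 E3 G3 E3 | B2 F#3 A3 F#3 | C#3 G3 B3 G3 | D3 A3 C#4 A3 | E3 B3 D4 B3
That's a consistent up a 2nd shift per cell, and no other grouping gives one.

4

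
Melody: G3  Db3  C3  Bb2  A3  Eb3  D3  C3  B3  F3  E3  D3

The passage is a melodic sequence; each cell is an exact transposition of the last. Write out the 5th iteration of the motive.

With a 4-note motive the entries are G3, A3, B3, each up a 2nd from the previous.
Continuing the starts: C#4 → D#4.
From D#4 the exact shape gives D#4 A3 G#3 F#3.

D#4 A3 G#3 F#3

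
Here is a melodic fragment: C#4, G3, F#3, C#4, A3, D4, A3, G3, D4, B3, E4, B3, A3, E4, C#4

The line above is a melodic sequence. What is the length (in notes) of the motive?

There are 15 notes; a 5-note unit gives 3 cells:
C#4 G3 F#3 C#4 A3 | D4 A3 G3 D4 B3 | E4 B3 A3 E4 C#4
That's a consistent up a 2nd shift per cell, and no other grouping gives one.

5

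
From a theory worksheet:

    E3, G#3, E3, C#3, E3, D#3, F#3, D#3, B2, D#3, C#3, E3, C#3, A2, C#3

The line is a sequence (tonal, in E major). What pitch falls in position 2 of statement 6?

The unit is 5 notes. Position-2 pitches of the 3 shown cells: G#3, F#3, E3.
Carrying that down a 2nd forward: D#3 → C#3 → B2.

B2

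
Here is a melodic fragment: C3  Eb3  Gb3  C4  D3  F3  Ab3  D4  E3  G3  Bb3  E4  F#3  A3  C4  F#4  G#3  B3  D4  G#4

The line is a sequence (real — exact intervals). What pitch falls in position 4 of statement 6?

A#4

With 4-note cells, note 4 of each statement runs C4, D4, E4, F#4, G#4.
From G#4, up a 2nd gives A#4.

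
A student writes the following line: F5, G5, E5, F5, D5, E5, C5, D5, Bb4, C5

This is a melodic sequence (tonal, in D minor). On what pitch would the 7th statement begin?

With a 2-note motive the entries are F5, E5, D5, C5, Bb4, each down a 2nd from the previous.
Continuing: A4 → G4. Statement 7 starts on G4.

G4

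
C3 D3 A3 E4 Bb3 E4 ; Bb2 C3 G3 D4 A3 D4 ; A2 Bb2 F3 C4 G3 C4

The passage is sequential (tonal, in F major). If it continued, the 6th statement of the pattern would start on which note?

E2

With a 6-note motive the entries are C3, Bb2, A2, each down a 2nd from the previous.
Continuing: G2 → F2 → E2. Statement 6 starts on E2.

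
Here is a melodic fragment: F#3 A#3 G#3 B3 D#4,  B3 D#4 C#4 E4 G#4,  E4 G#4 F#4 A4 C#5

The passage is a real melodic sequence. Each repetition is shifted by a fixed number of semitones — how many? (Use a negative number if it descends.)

5

The 5-note cells begin on F#3, B3, E4 — each up a 4th from the last.
F#3 to B3 spans +5 semitones.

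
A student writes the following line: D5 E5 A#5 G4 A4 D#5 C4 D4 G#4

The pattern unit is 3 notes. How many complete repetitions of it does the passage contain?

3

9 notes in groups of 3 gives 9/3 = 3 statements.
Starts: D5, G4, C4 — each down a 5th.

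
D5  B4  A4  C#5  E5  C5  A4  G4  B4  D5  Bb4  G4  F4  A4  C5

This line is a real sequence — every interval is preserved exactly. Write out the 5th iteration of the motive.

Gb4 Eb4 Db4 F4 Ab4

With a 5-note motive the entries are D5, C5, Bb4, each down a 2nd from the previous.
Carrying on: Ab4 → Gb4.
Statement 5 starts on Gb4 and keeps the same exact contour: Gb4 Eb4 Db4 F4 Ab4.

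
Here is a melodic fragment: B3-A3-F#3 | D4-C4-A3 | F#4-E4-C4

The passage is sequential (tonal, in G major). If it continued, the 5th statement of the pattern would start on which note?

With a 3-note motive the entries are B3, D4, F#4, each up a 3rd from the previous.
Continuing: A4 → C5. Statement 5 starts on C5.

C5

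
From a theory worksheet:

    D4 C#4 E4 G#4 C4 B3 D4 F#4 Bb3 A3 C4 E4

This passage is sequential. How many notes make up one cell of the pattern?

12 notes total. Splitting into 3 groups of 4:
D4 C#4 E4 G#4 | C4 B3 D4 F#4 | Bb3 A3 C4 E4
That's a consistent down a 2nd shift per cell, and no other grouping gives one.

4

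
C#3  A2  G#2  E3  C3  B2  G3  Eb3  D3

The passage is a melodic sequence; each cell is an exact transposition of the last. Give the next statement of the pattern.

Bb3 Gb3 F3

The 3-note cells begin on C#3, E3, G3 — each up a 3rd from the last.
Statement 4 starts on Bb3 and keeps the same exact contour: Bb3 Gb3 F3.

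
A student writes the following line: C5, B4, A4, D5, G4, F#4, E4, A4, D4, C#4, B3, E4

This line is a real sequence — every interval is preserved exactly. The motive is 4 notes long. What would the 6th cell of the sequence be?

With a 4-note motive the entries are C5, G4, D4, each down a 4th from the previous.
Carrying on: A3 → E3 → B2.
From B2 the exact shape gives B2 A#2 G#2 C#3.

B2 A#2 G#2 C#3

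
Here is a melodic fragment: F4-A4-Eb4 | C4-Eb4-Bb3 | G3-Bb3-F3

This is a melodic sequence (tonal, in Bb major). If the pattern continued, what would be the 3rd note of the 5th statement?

Grouping in 3s, the 3rd note of each cell is Eb4, Bb3, F3.
Carrying that down a 4th forward: C3 → G2.

G2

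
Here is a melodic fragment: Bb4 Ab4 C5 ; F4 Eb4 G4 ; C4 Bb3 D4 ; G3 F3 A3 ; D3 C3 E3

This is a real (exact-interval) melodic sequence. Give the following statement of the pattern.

The 3-note cells begin on Bb4, F4, C4, G3, D3 — each down a 4th from the last.
So cell 6 is A2 G2 B2.

A2 G2 B2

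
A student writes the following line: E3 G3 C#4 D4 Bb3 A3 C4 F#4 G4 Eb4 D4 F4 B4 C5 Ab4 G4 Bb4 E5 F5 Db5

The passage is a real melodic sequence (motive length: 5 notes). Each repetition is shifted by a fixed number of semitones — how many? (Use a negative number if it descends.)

5

Unit = 5 notes; the statements start on E3, A3, D4, G4, moving up a 4th each time.
Counting half-steps from E3 to A3: 5.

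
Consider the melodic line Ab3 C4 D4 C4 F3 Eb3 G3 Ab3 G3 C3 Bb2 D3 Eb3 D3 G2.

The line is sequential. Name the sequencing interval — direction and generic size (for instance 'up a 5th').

down a 4th

With a 5-note motive the entries are Ab3, Eb3, Bb2, each down a 4th from the previous.
Ab3 to Eb3 is down a 4th.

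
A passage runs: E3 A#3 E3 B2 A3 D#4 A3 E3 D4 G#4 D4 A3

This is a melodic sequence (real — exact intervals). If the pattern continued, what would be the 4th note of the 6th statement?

C5

With 4-note cells, note 4 of each statement runs B2, E3, A3.
Each moves up a 4th. Continuing: D4 → G4 → C5.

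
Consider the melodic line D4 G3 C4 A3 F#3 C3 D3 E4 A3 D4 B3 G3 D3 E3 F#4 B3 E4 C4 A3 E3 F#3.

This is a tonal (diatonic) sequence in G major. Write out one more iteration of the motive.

G4 C4 F#4 D4 B3 F#3 G3

Taking 7-note groups, the heads are D4, E4, F#4: the pattern moves up a 2nd.
Statement 4 starts on G4 and keeps the same diatonic contour: G4 C4 F#4 D4 B3 F#3 G3.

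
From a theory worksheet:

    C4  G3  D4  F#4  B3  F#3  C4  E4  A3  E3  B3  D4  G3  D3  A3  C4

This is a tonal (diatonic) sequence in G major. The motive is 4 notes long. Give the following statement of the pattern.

With a 4-note motive the entries are C4, B3, A3, G3, each down a 2nd from the previous.
Statement 5 starts on F#3 and keeps the same diatonic contour: F#3 C3 G3 B3.

F#3 C3 G3 B3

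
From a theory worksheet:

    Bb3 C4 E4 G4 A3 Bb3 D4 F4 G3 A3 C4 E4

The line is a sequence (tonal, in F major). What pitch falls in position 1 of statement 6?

The unit is 4 notes. Position-1 pitches of the 3 shown cells: Bb3, A3, G3.
Each moves down a 2nd. Continuing: F3 → E3 → D3.

D3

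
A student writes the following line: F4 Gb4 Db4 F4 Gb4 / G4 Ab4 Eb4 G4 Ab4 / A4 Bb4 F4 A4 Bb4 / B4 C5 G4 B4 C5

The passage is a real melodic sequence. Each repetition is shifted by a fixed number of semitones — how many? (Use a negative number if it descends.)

2

With a 5-note motive the entries are F4, G4, A4, B4, each up a 2nd from the previous.
Counting half-steps from F4 to G4: 2.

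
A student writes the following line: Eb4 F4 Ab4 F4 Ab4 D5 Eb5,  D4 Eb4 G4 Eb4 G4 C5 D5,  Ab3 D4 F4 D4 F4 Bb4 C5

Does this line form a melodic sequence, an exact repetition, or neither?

neither

Note 1 of cell 3 is Ab3; if this were a sequence it would be C4. No unit length gives a consistent transposition pattern.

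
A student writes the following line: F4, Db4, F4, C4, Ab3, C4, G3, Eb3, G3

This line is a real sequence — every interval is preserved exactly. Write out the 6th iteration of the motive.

E2 C2 E2

The 3-note cells begin on F4, C4, G3 — each down a 4th from the last.
Continuing the starts: D3 → A2 → E2.
From E2 the exact shape gives E2 C2 E2.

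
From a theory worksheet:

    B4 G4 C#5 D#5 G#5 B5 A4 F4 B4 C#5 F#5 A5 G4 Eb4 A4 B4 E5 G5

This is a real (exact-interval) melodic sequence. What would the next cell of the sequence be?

F4 Db4 G4 A4 D5 F5

With a 6-note motive the entries are B4, A4, G4, each down a 2nd from the previous.
Statement 4 starts on F4 and keeps the same exact contour: F4 Db4 G4 A4 D5 F5.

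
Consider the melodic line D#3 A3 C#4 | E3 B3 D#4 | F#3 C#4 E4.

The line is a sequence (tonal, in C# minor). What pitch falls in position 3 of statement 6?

A4

With 3-note cells, note 3 of each statement runs C#4, D#4, E4.
Carrying that up a 2nd forward: F#4 → G#4 → A4.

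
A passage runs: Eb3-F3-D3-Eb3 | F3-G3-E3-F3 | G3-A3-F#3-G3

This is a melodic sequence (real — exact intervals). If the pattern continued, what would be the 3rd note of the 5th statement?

A#3

Grouping in 4s, the 3rd note of each cell is D3, E3, F#3.
Carrying that up a 2nd forward: G#3 → A#3.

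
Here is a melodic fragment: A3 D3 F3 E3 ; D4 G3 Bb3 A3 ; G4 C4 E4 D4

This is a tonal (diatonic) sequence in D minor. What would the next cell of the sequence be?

C5 F4 A4 G4

Taking 4-note groups, the heads are A3, D4, G4: the pattern moves up a 4th.
From C5 the diatonic shape gives C5 F4 A4 G4.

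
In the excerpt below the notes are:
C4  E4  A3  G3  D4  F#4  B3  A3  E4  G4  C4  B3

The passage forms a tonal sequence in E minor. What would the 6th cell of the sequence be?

A4 C5 F#4 E4

The 4-note cells begin on C4, D4, E4 — each up a 2nd from the last.
Continuing the starts: F#4 → G4 → A4.
Statement 6 starts on A4 and keeps the same diatonic contour: A4 C5 F#4 E4.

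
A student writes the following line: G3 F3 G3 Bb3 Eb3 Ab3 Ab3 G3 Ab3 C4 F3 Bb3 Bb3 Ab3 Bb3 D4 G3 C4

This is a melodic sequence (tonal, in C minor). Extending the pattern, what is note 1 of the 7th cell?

F4

Grouping in 6s, the 1st note of each cell is G3, Ab3, Bb3.
Extending up a 2nd: C4 → D4 → Eb4 → F4.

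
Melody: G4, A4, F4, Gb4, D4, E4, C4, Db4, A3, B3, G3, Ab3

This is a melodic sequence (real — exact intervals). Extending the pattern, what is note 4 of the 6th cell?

F2

The unit is 4 notes. Position-4 pitches of the 3 shown cells: Gb4, Db4, Ab3.
Extending down a 4th: Eb3 → Bb2 → F2.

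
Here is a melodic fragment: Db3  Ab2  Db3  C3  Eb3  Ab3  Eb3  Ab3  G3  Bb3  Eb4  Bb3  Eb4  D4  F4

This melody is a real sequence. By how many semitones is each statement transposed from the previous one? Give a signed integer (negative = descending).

7

Taking 5-note groups, the heads are Db3, Ab3, Eb4: the pattern moves up a 5th.
Db3 to Ab3 spans +7 semitones.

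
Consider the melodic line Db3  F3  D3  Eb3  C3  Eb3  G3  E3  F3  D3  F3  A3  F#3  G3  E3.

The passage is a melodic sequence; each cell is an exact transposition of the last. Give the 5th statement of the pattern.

A3 C#4 A#3 B3 G#3

Unit = 5 notes; the statements start on Db3, Eb3, F3, moving up a 2nd each time.
Extending up a 2nd: G3 → A3.
So cell 5 is A3 C#4 A#3 B3 G#3.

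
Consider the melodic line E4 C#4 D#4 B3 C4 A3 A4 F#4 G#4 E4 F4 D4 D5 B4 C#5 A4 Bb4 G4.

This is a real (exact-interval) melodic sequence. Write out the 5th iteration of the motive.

Taking 6-note groups, the heads are E4, A4, D5: the pattern moves up a 4th.
Continuing the starts: G5 → C6.
So cell 5 is C6 A5 B5 G5 Ab5 F5.

C6 A5 B5 G5 Ab5 F5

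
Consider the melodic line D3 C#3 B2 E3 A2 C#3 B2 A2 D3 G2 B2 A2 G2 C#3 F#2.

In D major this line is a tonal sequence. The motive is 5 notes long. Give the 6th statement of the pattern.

Taking 5-note groups, the heads are D3, C#3, B2: the pattern moves down a 2nd.
Carrying on: A2 → G2 → F#2.
From F#2 the diatonic shape gives F#2 E2 D2 G2 C#2.

F#2 E2 D2 G2 C#2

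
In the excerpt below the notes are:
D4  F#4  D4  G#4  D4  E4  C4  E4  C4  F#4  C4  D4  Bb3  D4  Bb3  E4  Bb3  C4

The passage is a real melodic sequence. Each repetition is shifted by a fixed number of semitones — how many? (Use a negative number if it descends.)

Unit = 6 notes; the statements start on D4, C4, Bb3, moving down a 2nd each time.
Counting half-steps from D4 to C4: -2.

-2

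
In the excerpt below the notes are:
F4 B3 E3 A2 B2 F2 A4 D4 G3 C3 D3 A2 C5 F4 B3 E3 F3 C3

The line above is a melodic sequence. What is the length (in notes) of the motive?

Try groups of 6 (3 cells in 18 notes):
F4 B3 E3 A2 B2 F2 | A4 D4 G3 C3 D3 A2 | C5 F4 B3 E3 F3 C3
That's a consistent up a 3rd shift per cell, and no other grouping gives one.

6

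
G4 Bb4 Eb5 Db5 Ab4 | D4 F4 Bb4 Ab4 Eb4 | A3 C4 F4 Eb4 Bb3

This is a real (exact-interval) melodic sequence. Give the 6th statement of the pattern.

F#2 A2 D3 C3 G2

The 5-note cells begin on G4, D4, A3 — each down a 4th from the last.
Extending down a 4th: E3 → B2 → F#2.
Statement 6 starts on F#2 and keeps the same exact contour: F#2 A2 D3 C3 G2.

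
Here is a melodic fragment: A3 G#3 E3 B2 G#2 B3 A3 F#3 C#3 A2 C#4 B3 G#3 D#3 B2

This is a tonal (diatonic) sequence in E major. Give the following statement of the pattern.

D#4 C#4 A3 E3 C#3

Taking 5-note groups, the heads are A3, B3, C#4: the pattern moves up a 2nd.
From D#4 the diatonic shape gives D#4 C#4 A3 E3 C#3.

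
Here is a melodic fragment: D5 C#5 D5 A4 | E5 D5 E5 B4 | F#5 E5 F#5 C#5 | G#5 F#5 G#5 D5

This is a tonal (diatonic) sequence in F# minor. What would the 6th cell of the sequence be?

B5 A5 B5 F#5

Taking 4-note groups, the heads are D5, E5, F#5, G#5: the pattern moves up a 2nd.
Carrying on: A5 → B5.
Statement 6 starts on B5 and keeps the same diatonic contour: B5 A5 B5 F#5.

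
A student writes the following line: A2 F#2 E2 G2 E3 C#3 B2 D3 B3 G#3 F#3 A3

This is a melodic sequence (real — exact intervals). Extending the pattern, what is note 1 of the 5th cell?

The unit is 4 notes. Position-1 pitches of the 3 shown cells: A2, E3, B3.
Carrying that up a 5th forward: F#4 → C#5.

C#5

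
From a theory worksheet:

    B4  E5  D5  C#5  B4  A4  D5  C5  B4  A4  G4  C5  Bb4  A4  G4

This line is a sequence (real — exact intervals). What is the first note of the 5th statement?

The 5-note cells begin on B4, A4, G4 — each down a 2nd from the last.
Continuing: F4 → Eb4. Statement 5 starts on Eb4.

Eb4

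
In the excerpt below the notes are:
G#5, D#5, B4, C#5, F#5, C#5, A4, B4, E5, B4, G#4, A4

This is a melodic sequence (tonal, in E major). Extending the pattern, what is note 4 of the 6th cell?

The unit is 4 notes. Position-4 pitches of the 3 shown cells: C#5, B4, A4.
Extending down a 2nd: G#4 → F#4 → E4.

E4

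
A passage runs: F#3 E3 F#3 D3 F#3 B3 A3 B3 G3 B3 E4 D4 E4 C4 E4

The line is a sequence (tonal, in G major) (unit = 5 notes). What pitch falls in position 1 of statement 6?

With 5-note cells, note 1 of each statement runs F#3, B3, E4.
Each moves up a 4th. Continuing: A4 → D5 → G5.

G5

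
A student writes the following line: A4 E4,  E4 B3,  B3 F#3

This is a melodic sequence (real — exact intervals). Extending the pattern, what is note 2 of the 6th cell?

Grouping in 2s, the 2nd note of each cell is E4, B3, F#3.
Carrying that down a 4th forward: C#3 → G#2 → D#2.

D#2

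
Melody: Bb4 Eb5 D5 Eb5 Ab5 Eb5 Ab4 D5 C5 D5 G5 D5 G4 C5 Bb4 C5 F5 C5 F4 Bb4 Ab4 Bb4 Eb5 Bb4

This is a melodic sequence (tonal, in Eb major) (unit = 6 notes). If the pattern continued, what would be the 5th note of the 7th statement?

Bb4

The unit is 6 notes. Position-5 pitches of the 4 shown cells: Ab5, G5, F5, Eb5.
Each moves down a 2nd. Continuing: D5 → C5 → Bb4.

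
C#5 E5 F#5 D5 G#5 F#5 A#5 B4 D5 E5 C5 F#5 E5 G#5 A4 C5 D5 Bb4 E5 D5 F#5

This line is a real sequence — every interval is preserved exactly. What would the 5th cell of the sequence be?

Unit = 7 notes; the statements start on C#5, B4, A4, moving down a 2nd each time.
Continuing the starts: G4 → F4.
So cell 5 is F4 Ab4 Bb4 Gb4 C5 Bb4 D5.

F4 Ab4 Bb4 Gb4 C5 Bb4 D5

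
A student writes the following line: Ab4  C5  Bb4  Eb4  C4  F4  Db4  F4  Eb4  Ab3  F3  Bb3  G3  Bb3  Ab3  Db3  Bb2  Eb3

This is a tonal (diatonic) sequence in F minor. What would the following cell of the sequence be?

C3 Eb3 Db3 G2 Eb2 Ab2

Taking 6-note groups, the heads are Ab4, Db4, G3: the pattern moves down a 5th.
From C3 the diatonic shape gives C3 Eb3 Db3 G2 Eb2 Ab2.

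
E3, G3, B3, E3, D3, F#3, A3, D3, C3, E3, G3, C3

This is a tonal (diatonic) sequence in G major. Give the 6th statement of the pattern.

With a 4-note motive the entries are E3, D3, C3, each down a 2nd from the previous.
Continuing the starts: B2 → A2 → G2.
From G2 the diatonic shape gives G2 B2 D3 G2.

G2 B2 D3 G2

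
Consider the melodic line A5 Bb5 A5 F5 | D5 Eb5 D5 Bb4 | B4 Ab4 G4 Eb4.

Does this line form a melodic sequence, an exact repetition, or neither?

neither

Note 1 of cell 3 is B4; if this were a sequence it would be G4. No unit length gives a consistent transposition pattern.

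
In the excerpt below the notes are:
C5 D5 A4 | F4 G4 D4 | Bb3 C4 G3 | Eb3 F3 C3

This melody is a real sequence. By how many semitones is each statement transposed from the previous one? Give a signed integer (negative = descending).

-7

The 3-note cells begin on C5, F4, Bb3, Eb3 — each down a 5th from the last.
Counting half-steps from C5 to F4: -7.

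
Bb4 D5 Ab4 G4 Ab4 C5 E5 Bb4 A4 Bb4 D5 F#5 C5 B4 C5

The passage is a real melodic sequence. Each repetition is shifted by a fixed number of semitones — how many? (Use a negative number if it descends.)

2

Unit = 5 notes; the statements start on Bb4, C5, D5, moving up a 2nd each time.
Bb4 to C5 spans +2 semitones.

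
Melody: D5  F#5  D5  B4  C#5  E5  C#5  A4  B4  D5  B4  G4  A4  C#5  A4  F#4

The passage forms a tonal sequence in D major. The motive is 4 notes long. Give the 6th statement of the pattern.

Taking 4-note groups, the heads are D5, C#5, B4, A4: the pattern moves down a 2nd.
Extending down a 2nd: G4 → F#4.
Statement 6 starts on F#4 and keeps the same diatonic contour: F#4 A4 F#4 D4.

F#4 A4 F#4 D4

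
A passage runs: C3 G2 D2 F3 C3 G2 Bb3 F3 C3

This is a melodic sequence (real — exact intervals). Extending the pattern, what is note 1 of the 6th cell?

With 3-note cells, note 1 of each statement runs C3, F3, Bb3.
Extending up a 4th: Eb4 → Ab4 → Db5.

Db5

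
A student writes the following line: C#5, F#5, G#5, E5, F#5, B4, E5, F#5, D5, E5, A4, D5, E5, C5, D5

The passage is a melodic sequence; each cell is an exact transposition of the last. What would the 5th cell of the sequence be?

Taking 5-note groups, the heads are C#5, B4, A4: the pattern moves down a 2nd.
Extending down a 2nd: G4 → F4.
From F4 the exact shape gives F4 Bb4 C5 Ab4 Bb4.

F4 Bb4 C5 Ab4 Bb4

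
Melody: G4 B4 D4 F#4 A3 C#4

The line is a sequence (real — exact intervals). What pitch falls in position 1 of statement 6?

The unit is 2 notes. Position-1 pitches of the 3 shown cells: G4, D4, A3.
Each moves down a 4th. Continuing: E3 → B2 → F#2.

F#2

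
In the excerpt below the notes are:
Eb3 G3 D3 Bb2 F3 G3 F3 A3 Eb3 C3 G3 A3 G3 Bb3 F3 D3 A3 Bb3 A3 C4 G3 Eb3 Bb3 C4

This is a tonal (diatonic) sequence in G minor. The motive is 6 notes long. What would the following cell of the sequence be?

Bb3 D4 A3 F3 C4 D4

The 6-note cells begin on Eb3, F3, G3, A3 — each up a 2nd from the last.
Statement 5 starts on Bb3 and keeps the same diatonic contour: Bb3 D4 A3 F3 C4 D4.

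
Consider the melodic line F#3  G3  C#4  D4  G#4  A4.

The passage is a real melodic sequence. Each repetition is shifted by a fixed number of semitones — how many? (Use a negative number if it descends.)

7

Taking 2-note groups, the heads are F#3, C#4, G#4: the pattern moves up a 5th.
F#3 to C#4 spans +7 semitones.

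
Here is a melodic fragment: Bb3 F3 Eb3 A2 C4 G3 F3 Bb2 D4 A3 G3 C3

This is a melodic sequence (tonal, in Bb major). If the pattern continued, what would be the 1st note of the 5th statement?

F4

Grouping in 4s, the 1st note of each cell is Bb3, C4, D4.
Extending up a 2nd: Eb4 → F4.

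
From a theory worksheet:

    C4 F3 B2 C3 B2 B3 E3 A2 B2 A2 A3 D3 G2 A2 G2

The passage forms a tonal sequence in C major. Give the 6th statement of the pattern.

Taking 5-note groups, the heads are C4, B3, A3: the pattern moves down a 2nd.
Extending down a 2nd: G3 → F3 → E3.
From E3 the diatonic shape gives E3 A2 D2 E2 D2.

E3 A2 D2 E2 D2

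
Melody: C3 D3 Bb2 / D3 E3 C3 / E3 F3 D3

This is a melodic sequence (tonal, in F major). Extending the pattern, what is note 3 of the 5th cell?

F3

With 3-note cells, note 3 of each statement runs Bb2, C3, D3.
Extending up a 2nd: E3 → F3.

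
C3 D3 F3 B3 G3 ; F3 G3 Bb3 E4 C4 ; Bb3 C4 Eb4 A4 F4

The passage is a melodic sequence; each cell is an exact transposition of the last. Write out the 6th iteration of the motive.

Db5 Eb5 Gb5 C6 Ab5

The 5-note cells begin on C3, F3, Bb3 — each up a 4th from the last.
Carrying on: Eb4 → Ab4 → Db5.
From Db5 the exact shape gives Db5 Eb5 Gb5 C6 Ab5.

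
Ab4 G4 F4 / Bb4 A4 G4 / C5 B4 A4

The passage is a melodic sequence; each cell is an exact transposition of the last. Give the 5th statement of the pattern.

E5 D#5 C#5

Taking 3-note groups, the heads are Ab4, Bb4, C5: the pattern moves up a 2nd.
Carrying on: D5 → E5.
From E5 the exact shape gives E5 D#5 C#5.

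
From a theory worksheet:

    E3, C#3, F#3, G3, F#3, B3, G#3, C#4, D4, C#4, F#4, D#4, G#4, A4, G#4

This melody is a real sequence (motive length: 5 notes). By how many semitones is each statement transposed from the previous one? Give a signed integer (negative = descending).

With a 5-note motive the entries are E3, B3, F#4, each up a 5th from the previous.
E3→B3 is 59 − 52 = 7 semitones.

7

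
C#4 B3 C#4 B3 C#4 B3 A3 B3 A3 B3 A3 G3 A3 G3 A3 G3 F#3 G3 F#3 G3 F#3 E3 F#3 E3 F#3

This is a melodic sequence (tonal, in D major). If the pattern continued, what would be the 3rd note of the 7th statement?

The unit is 5 notes. Position-3 pitches of the 5 shown cells: C#4, B3, A3, G3, F#3.
Carrying that down a 2nd forward: E3 → D3.

D3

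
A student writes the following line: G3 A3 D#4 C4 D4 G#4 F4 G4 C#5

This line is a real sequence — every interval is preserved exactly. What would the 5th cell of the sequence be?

Eb5 F5 B5

Unit = 3 notes; the statements start on G3, C4, F4, moving up a 4th each time.
Continuing the starts: Bb4 → Eb5.
From Eb5 the exact shape gives Eb5 F5 B5.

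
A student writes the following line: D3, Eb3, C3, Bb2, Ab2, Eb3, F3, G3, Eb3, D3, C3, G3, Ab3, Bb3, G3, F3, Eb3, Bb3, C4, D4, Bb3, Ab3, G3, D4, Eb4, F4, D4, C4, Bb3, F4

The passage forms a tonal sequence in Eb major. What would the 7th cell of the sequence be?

With a 6-note motive the entries are D3, F3, Ab3, C4, Eb4, each up a 3rd from the previous.
Continuing the starts: G4 → Bb4.
So cell 7 is Bb4 C5 Ab4 G4 F4 C5.

Bb4 C5 Ab4 G4 F4 C5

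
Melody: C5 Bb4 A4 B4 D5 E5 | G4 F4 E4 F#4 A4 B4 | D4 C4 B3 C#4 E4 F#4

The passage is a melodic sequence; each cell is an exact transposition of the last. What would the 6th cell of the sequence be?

With a 6-note motive the entries are C5, G4, D4, each down a 4th from the previous.
Carrying on: A3 → E3 → B2.
So cell 6 is B2 A2 G#2 A#2 C#3 D#3.

B2 A2 G#2 A#2 C#3 D#3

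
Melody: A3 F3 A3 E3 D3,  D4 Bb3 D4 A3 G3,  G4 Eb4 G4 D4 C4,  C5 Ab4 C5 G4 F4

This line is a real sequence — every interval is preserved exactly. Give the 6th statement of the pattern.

The 5-note cells begin on A3, D4, G4, C5 — each up a 4th from the last.
Continuing the starts: F5 → Bb5.
From Bb5 the exact shape gives Bb5 Gb5 Bb5 F5 Eb5.

Bb5 Gb5 Bb5 F5 Eb5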